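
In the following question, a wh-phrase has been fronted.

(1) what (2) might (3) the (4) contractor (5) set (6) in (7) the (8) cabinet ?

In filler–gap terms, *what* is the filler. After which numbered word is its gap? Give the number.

5

Pre-movement form: The contractor might set what in the cabinet.
'what' functions as the direct object of 'set'. It moves to the left edge, and the trace sits right after 'set':
What might the contractor set ___ in the cabinet?
'set' is word 5.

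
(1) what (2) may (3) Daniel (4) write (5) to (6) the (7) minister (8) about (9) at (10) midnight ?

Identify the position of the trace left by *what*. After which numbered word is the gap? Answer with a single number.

Before movement: Daniel may write to the minister about what at midnight.
'what' is the object of the preposition 'about'. Wh-movement fronts it, leaving a gap right after 'about':
What may Daniel write to the minister about ___ at midnight?
'about' is word 8.

8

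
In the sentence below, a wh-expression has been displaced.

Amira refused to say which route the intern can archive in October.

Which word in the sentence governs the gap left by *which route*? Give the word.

archive

Before movement: The intern can archive which route in October.
The filler 'which route' is interpreted as the direct object of 'archive'. Fronting leaves a gap immediately after 'archive':
Amira refused to say which route the intern can archive ___ in October.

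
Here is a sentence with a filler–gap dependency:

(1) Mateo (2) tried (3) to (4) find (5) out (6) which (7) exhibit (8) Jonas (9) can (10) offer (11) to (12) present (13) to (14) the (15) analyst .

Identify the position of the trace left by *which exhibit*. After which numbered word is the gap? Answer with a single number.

Before movement: Jonas can offer to present which exhibit to the analyst.
'which exhibit' functions as the direct object of 'present'. Wh-movement fronts it, leaving a gap right after 'present':
Mateo tried to find out which exhibit Jonas can offer to present ___ to the analyst.
'present' is word 12.

12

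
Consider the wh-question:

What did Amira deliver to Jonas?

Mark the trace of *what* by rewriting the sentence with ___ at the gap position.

What did Amira deliver ___ to Jonas?

Pre-movement form: Amira did deliver what to Jonas.
'what' is the direct object of 'deliver'. The gap is right after 'deliver'.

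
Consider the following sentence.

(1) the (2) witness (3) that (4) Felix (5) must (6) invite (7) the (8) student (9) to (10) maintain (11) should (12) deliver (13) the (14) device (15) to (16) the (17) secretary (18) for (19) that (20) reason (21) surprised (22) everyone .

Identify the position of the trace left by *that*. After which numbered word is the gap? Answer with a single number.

10

'that' is the subject of the clause embedded under 'maintain'. Wh-movement fronts it, leaving a gap right after 'maintain':
The witness that Felix must invite the student to maintain ___ should deliver the device to the secretary for that reason surprised everyone.
'maintain' is word 10.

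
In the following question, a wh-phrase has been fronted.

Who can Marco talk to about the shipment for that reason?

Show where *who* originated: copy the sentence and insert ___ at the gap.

In situ: Marco can talk to who about the shipment for that reason.
'who' functions as the object of the preposition 'to'. The gap is right after 'to'.

Who can Marco talk to ___ about the shipment for that reason?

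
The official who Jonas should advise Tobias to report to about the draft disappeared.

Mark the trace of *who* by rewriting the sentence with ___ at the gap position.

The filler 'who' is interpreted as the object of the preposition 'to'. The gap is right after 'to'.

The official who Jonas should advise Tobias to report to ___ about the draft disappeared.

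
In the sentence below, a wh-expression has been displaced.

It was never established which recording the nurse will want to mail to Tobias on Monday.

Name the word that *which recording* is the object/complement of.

Underlying clause: The nurse will want to mail which recording to Tobias on Monday.
'which recording' is the direct object of 'mail'. It moves to the left edge, and the trace sits right after 'mail':
It was never established which recording the nurse will want to mail ___ to Tobias on Monday.

mail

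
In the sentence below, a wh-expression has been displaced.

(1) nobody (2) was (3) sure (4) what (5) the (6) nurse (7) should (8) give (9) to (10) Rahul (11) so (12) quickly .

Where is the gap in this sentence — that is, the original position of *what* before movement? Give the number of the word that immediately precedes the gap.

8

In situ: The nurse should give what to Rahul so quickly.
'what' functions as the direct object of 'give'. Fronting leaves a gap immediately after 'give':
Nobody was sure what the nurse should give ___ to Rahul so quickly.
'give' is word 8.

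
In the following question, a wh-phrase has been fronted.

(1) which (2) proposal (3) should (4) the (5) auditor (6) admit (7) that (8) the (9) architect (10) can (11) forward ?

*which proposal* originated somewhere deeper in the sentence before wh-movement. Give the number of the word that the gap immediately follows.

Underlying clause: The auditor should admit that the architect can forward which proposal.
'which proposal' functions as the direct object of 'forward'. It moves to the left edge, and the trace sits right after 'forward':
Which proposal should the auditor admit that the architect can forward ___?
'forward' is word 11.

11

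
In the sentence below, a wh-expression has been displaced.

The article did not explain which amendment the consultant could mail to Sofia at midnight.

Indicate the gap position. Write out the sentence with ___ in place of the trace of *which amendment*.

The article did not explain which amendment the consultant could mail ___ to Sofia at midnight.

Underlying clause: The consultant could mail which amendment to Sofia at midnight.
'which amendment' functions as the direct object of 'mail'. The gap is right after 'mail'.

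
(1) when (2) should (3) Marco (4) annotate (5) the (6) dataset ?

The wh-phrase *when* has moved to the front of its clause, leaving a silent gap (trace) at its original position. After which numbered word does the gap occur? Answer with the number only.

Underlying clause: Marco should annotate the dataset when.
'when' functions as the temporal adjunct. It moves to the left edge, and the trace sits right after 'dataset':
When should Marco annotate the dataset ___?
'dataset' is word 6.

6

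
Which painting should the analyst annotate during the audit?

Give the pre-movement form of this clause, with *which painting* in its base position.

'which painting' functions as the direct object of 'annotate'. Fronting leaves a gap immediately after 'annotate':
Which painting should the analyst annotate ___ during the audit?

The analyst should annotate which painting during the audit.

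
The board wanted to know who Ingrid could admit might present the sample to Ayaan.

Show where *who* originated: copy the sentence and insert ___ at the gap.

The board wanted to know who Ingrid could admit ___ might present the sample to Ayaan.

Underlying clause: Ingrid could admit who might present the sample to Ayaan.
'who' is the subject of the clause embedded under 'admit'. The gap is right after 'admit'.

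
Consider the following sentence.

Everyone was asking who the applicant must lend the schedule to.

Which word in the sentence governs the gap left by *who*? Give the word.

Before movement: The applicant must lend the schedule to who.
'who' functions as the object of the preposition 'to' (recipient of 'lend'). Fronting leaves a gap immediately after 'to':
Everyone was asking who the applicant must lend the schedule to ___.

to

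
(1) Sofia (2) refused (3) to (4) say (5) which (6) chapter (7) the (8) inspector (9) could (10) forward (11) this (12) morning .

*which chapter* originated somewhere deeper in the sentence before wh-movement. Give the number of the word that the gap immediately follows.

10

Pre-movement form: The inspector could forward which chapter this morning.
'which chapter' functions as the direct object of 'forward'. Wh-movement fronts it, leaving a gap right after 'forward':
Sofia refused to say which chapter the inspector could forward ___ this morning.
'forward' is word 10.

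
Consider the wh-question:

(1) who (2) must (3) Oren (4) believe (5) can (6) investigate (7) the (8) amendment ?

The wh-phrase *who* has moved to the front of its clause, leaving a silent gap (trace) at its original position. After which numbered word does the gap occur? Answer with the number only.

In situ: Oren must believe who can investigate the amendment.
'who' functions as the subject of the clause embedded under 'believe'. Fronting leaves a gap immediately after 'believe':
Who must Oren believe ___ can investigate the amendment?
'believe' is word 4.

4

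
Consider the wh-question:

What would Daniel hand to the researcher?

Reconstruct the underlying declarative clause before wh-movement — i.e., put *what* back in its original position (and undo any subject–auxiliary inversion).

'what' functions as the direct object of 'hand'. It moves to the left edge, and the trace sits right after 'hand':
What would Daniel hand ___ to the researcher?

Daniel would hand what to the researcher.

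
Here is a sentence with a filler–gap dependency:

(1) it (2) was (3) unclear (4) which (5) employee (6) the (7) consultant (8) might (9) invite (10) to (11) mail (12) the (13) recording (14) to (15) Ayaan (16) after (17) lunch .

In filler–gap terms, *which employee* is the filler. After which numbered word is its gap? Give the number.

In situ: The consultant might invite which employee to mail the recording to Ayaan after lunch.
The filler 'which employee' is interpreted as the direct object of 'invite'. It moves to the left edge, and the trace sits right after 'invite':
It was unclear which employee the consultant might invite ___ to mail the recording to Ayaan after lunch.
'invite' is word 9.

9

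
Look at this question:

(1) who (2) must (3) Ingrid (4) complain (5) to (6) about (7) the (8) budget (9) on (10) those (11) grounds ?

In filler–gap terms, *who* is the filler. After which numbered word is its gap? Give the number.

Underlying clause: Ingrid must complain to who about the budget on those grounds.
'who' is the object of the preposition 'to'. It moves to the left edge, and the trace sits right after 'to':
Who must Ingrid complain to ___ about the budget on those grounds?
'to' is word 5.

5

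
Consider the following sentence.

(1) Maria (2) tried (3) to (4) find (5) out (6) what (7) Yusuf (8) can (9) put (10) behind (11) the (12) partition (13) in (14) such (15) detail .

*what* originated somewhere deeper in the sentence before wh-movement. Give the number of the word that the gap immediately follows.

In situ: Yusuf can put what behind the partition in such detail.
'what' functions as the direct object of 'put'. Wh-movement fronts it, leaving a gap right after 'put':
Maria tried to find out what Yusuf can put ___ behind the partition in such detail.
'put' is word 9.

9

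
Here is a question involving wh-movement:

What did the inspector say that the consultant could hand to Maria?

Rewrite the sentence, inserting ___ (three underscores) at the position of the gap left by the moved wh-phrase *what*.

What did the inspector say that the consultant could hand ___ to Maria?

Before movement: The inspector did say that the consultant could hand what to Maria.
'what' functions as the direct object of 'hand'. The gap is right after 'hand'.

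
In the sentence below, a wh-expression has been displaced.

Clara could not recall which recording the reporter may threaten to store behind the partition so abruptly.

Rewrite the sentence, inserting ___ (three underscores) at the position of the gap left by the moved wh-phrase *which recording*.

Clara could not recall which recording the reporter may threaten to store ___ behind the partition so abruptly.

Before movement: The reporter may threaten to store which recording behind the partition so abruptly.
'which recording' functions as the direct object of 'store'. The gap is right after 'store'.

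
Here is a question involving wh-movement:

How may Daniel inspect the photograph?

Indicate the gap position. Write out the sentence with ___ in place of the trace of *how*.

Underlying clause: Daniel may inspect the photograph how.
'how' is the manner adjunct. The gap is right after 'photograph'.

How may Daniel inspect the photograph ___?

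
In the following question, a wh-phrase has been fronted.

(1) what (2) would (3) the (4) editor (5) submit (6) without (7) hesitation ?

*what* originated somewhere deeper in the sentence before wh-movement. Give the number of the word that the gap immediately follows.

5

Before movement: The editor would submit what without hesitation.
'what' functions as the direct object of 'submit'. It moves to the left edge, and the trace sits right after 'submit':
What would the editor submit ___ without hesitation?
'submit' is word 5.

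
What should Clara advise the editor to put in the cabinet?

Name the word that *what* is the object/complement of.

put

In situ: Clara should advise the editor to put what in the cabinet.
'what' is the direct object of 'put'. Fronting leaves a gap immediately after 'put':
What should Clara advise the editor to put ___ in the cabinet?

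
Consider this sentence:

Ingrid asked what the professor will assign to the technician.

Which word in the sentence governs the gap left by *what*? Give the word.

Underlying clause: The professor will assign what to the technician.
'what' functions as the direct object of 'assign'. Fronting leaves a gap immediately after 'assign':
Ingrid asked what the professor will assign ___ to the technician.

assign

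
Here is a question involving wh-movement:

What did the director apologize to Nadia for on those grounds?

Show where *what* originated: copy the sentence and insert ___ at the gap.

In situ: The director did apologize to Nadia for what on those grounds.
'what' is the object of the preposition 'for'. The gap is right after 'for'.

What did the director apologize to Nadia for ___ on those grounds?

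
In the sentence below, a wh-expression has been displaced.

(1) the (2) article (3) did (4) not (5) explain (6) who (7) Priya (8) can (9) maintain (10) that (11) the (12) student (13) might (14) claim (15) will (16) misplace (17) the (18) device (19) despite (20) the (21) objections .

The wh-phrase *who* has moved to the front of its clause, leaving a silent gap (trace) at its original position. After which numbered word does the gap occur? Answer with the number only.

14

Underlying clause: Priya can maintain that the student might claim who will misplace the device despite the objections.
'who' functions as the subject of the clause embedded under 'claim'. Fronting leaves a gap immediately after 'claim':
The article did not explain who Priya can maintain that the student might claim ___ will misplace the device despite the objections.
'claim' is word 14.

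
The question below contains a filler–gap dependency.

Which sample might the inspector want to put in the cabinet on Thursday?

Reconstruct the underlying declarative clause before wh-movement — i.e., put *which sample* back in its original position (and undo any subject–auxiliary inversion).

'which sample' functions as the direct object of 'put'. Fronting leaves a gap immediately after 'put':
Which sample might the inspector want to put ___ in the cabinet on Thursday?

The inspector might want to put which sample in the cabinet on Thursday.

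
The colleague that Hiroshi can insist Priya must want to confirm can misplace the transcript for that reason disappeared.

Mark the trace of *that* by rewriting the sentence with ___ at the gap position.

'that' is the subject of the clause embedded under 'confirm'. The gap is right after 'confirm'.

The colleague that Hiroshi can insist Priya must want to confirm ___ can misplace the transcript for that reason disappeared.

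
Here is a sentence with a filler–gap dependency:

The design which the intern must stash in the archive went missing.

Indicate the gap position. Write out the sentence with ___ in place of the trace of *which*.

'which' is the direct object of 'stash'. The gap is right after 'stash'.

The design which the intern must stash ___ in the archive went missing.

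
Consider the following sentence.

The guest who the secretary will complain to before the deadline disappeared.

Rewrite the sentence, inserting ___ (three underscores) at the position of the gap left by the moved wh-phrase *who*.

'who' functions as the object of the preposition 'to'. The gap is right after 'to'.

The guest who the secretary will complain to ___ before the deadline disappeared.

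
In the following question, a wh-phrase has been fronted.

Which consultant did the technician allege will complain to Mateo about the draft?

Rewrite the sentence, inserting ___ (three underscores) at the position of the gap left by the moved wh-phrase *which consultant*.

Before movement: The technician did allege which consultant will complain to Mateo about the draft.
'which consultant' is the subject of the clause embedded under 'allege'. The gap is right after 'allege'.

Which consultant did the technician allege ___ will complain to Mateo about the draft?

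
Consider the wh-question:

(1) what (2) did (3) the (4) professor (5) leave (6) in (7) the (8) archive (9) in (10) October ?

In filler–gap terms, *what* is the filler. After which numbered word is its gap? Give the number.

5

In situ: The professor did leave what in the archive in October.
The filler 'what' is interpreted as the direct object of 'leave'. Wh-movement fronts it, leaving a gap right after 'leave':
What did the professor leave ___ in the archive in October?
'leave' is word 5.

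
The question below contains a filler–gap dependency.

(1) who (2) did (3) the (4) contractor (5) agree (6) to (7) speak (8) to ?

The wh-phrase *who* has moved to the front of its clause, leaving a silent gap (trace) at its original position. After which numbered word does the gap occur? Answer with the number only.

8

Pre-movement form: The contractor did agree to speak to who.
'who' functions as the object of the preposition 'to'. Wh-movement fronts it, leaving a gap right after 'to':
Who did the contractor agree to speak to ___?
'to' is word 8.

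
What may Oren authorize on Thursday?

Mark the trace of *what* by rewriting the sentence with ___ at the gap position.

What may Oren authorize ___ on Thursday?

Underlying clause: Oren may authorize what on Thursday.
'what' is the direct object of 'authorize'. The gap is right after 'authorize'.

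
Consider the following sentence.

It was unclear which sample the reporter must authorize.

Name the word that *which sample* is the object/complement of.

Pre-movement form: The reporter must authorize which sample.
'which sample' functions as the direct object of 'authorize'. Wh-movement fronts it, leaving a gap right after 'authorize':
It was unclear which sample the reporter must authorize ___.

authorize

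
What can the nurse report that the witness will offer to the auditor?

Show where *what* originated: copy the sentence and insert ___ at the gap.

Before movement: The nurse can report that the witness will offer what to the auditor.
'what' is the direct object of 'offer'. The gap is right after 'offer'.

What can the nurse report that the witness will offer ___ to the auditor?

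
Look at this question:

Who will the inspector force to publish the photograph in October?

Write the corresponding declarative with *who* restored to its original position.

The filler 'who' is interpreted as the direct object of 'force'. Wh-movement fronts it, leaving a gap right after 'force':
Who will the inspector force ___ to publish the photograph in October?

The inspector will force who to publish the photograph in October.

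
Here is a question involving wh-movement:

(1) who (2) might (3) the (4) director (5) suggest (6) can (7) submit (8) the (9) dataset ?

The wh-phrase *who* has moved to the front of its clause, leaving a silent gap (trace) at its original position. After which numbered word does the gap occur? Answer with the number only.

5

Pre-movement form: The director might suggest who can submit the dataset.
'who' is the subject of the clause embedded under 'suggest'. Wh-movement fronts it, leaving a gap right after 'suggest':
Who might the director suggest ___ can submit the dataset?
'suggest' is word 5.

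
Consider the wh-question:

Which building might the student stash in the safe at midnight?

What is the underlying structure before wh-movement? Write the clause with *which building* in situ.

'which building' functions as the direct object of 'stash'. Fronting leaves a gap immediately after 'stash':
Which building might the student stash ___ in the safe at midnight?

The student might stash which building in the safe at midnight.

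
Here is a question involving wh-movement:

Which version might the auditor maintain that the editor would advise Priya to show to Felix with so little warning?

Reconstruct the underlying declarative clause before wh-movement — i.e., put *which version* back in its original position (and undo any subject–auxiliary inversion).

'which version' is the direct object of 'show'. It moves to the left edge, and the trace sits right after 'show':
Which version might the auditor maintain that the editor would advise Priya to show ___ to Felix with so little warning?

The auditor might maintain that the editor would advise Priya to show which version to Felix with so little warning.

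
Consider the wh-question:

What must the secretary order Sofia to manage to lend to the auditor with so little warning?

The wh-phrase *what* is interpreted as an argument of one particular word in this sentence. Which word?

Before movement: The secretary must order Sofia to manage to lend what to the auditor with so little warning.
'what' functions as the direct object of 'lend'. Wh-movement fronts it, leaving a gap right after 'lend':
What must the secretary order Sofia to manage to lend ___ to the auditor with so little warning?

lend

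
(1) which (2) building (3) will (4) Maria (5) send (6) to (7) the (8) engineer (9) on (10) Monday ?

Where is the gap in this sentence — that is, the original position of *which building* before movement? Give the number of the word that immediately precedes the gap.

5

Pre-movement form: Maria will send which building to the engineer on Monday.
The filler 'which building' is interpreted as the direct object of 'send'. Wh-movement fronts it, leaving a gap right after 'send':
Which building will Maria send ___ to the engineer on Monday?
'send' is word 5.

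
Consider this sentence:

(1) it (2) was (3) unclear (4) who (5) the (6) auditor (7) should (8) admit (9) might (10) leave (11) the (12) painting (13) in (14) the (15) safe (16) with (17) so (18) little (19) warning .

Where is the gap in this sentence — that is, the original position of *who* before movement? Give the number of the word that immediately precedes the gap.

8

Before movement: The auditor should admit who might leave the painting in the safe with so little warning.
'who' is the subject of the clause embedded under 'admit'. Fronting leaves a gap immediately after 'admit':
It was unclear who the auditor should admit ___ might leave the painting in the safe with so little warning.
'admit' is word 8.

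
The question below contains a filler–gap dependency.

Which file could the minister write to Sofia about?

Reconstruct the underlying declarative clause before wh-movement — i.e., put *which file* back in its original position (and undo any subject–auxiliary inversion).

'which file' functions as the object of the preposition 'about'. Wh-movement fronts it, leaving a gap right after 'about':
Which file could the minister write to Sofia about ___?

The minister could write to Sofia about which file.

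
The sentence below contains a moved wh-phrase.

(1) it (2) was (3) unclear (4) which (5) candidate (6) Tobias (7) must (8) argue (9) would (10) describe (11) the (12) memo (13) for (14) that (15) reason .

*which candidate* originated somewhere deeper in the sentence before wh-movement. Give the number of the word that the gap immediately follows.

Pre-movement form: Tobias must argue which candidate would describe the memo for that reason.
'which candidate' is the subject of the clause embedded under 'argue'. Fronting leaves a gap immediately after 'argue':
It was unclear which candidate Tobias must argue ___ would describe the memo for that reason.
'argue' is word 8.

8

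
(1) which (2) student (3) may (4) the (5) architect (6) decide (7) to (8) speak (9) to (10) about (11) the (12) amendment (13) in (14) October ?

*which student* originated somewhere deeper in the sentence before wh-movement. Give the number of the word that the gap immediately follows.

Underlying clause: The architect may decide to speak to which student about the amendment in October.
'which student' functions as the object of the preposition 'to'. Wh-movement fronts it, leaving a gap right after 'to':
Which student may the architect decide to speak to ___ about the amendment in October?
'to' is word 9.

9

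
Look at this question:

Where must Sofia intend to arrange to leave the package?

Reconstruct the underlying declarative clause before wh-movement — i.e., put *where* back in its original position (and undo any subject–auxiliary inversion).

Sofia must intend to arrange to leave the package where.

'where' functions as the locative complement of 'leave'. Wh-movement fronts it, leaving a gap right after 'package':
Where must Sofia intend to arrange to leave the package ___?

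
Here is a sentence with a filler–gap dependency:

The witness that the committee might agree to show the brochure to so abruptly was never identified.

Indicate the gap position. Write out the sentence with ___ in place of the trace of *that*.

'that' is the object of the preposition 'to' (recipient of 'show'). The gap is right after 'to'.

The witness that the committee might agree to show the brochure to ___ so abruptly was never identified.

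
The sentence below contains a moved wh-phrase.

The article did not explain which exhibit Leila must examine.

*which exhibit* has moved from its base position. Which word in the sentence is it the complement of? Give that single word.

examine

In situ: Leila must examine which exhibit.
The filler 'which exhibit' is interpreted as the direct object of 'examine'. Fronting leaves a gap immediately after 'examine':
The article did not explain which exhibit Leila must examine ___.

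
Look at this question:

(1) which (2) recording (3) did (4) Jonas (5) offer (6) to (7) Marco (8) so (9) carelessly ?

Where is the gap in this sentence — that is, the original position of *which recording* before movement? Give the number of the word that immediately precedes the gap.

5

Pre-movement form: Jonas did offer which recording to Marco so carelessly.
'which recording' functions as the direct object of 'offer'. Fronting leaves a gap immediately after 'offer':
Which recording did Jonas offer ___ to Marco so carelessly?
'offer' is word 5.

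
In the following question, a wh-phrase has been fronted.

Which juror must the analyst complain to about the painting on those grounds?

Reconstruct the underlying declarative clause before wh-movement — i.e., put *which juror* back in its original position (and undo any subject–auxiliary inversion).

'which juror' functions as the object of the preposition 'to'. It moves to the left edge, and the trace sits right after 'to':
Which juror must the analyst complain to ___ about the painting on those grounds?

The analyst must complain to which juror about the painting on those grounds.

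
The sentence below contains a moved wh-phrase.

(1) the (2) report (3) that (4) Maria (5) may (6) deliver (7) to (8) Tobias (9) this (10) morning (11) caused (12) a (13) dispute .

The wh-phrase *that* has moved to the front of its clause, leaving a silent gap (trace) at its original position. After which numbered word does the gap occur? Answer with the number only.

'that' is the direct object of 'deliver'. Fronting leaves a gap immediately after 'deliver':
The report that Maria may deliver ___ to Tobias this morning caused a dispute.
'deliver' is word 6.

6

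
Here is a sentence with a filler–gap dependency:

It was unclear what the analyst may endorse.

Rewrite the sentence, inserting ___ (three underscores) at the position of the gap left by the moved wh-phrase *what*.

It was unclear what the analyst may endorse ___.

Before movement: The analyst may endorse what.
'what' functions as the direct object of 'endorse'. The gap is right after 'endorse'.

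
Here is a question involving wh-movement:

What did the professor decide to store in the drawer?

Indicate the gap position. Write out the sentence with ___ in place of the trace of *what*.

What did the professor decide to store ___ in the drawer?

Underlying clause: The professor did decide to store what in the drawer.
'what' functions as the direct object of 'store'. The gap is right after 'store'.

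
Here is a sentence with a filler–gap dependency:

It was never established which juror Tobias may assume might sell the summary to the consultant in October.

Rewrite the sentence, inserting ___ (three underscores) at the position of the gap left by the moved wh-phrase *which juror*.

In situ: Tobias may assume which juror might sell the summary to the consultant in October.
'which juror' is the subject of the clause embedded under 'assume'. The gap is right after 'assume'.

It was never established which juror Tobias may assume ___ might sell the summary to the consultant in October.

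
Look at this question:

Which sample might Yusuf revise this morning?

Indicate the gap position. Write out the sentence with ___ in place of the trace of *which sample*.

Underlying clause: Yusuf might revise which sample this morning.
'which sample' is the direct object of 'revise'. The gap is right after 'revise'.

Which sample might Yusuf revise ___ this morning?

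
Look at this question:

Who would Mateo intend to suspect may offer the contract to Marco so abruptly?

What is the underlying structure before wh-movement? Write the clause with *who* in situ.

'who' functions as the subject of the clause embedded under 'suspect'. It moves to the left edge, and the trace sits right after 'suspect':
Who would Mateo intend to suspect ___ may offer the contract to Marco so abruptly?

Mateo would intend to suspect who may offer the contract to Marco so abruptly.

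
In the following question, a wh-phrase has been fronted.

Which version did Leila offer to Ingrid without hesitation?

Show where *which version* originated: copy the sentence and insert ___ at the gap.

Before movement: Leila did offer which version to Ingrid without hesitation.
The filler 'which version' is interpreted as the direct object of 'offer'. The gap is right after 'offer'.

Which version did Leila offer ___ to Ingrid without hesitation?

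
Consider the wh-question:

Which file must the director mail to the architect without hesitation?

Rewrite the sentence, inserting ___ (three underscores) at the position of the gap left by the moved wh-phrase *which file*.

Pre-movement form: The director must mail which file to the architect without hesitation.
'which file' is the direct object of 'mail'. The gap is right after 'mail'.

Which file must the director mail ___ to the architect without hesitation?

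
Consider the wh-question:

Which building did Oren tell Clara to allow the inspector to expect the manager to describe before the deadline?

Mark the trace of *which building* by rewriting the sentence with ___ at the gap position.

Before movement: Oren did tell Clara to allow the inspector to expect the manager to describe which building before the deadline.
The filler 'which building' is interpreted as the direct object of 'describe'. The gap is right after 'describe'.

Which building did Oren tell Clara to allow the inspector to expect the manager to describe ___ before the deadline?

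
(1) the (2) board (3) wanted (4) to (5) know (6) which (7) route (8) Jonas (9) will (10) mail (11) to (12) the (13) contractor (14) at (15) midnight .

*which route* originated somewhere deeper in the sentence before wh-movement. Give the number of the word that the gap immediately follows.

10

In situ: Jonas will mail which route to the contractor at midnight.
'which route' functions as the direct object of 'mail'. Fronting leaves a gap immediately after 'mail':
The board wanted to know which route Jonas will mail ___ to the contractor at midnight.
'mail' is word 10.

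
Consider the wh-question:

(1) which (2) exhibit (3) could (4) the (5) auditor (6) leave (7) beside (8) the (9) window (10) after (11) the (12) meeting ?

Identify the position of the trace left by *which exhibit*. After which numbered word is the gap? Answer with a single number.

Before movement: The auditor could leave which exhibit beside the window after the meeting.
'which exhibit' functions as the direct object of 'leave'. It moves to the left edge, and the trace sits right after 'leave':
Which exhibit could the auditor leave ___ beside the window after the meeting?
'leave' is word 6.

6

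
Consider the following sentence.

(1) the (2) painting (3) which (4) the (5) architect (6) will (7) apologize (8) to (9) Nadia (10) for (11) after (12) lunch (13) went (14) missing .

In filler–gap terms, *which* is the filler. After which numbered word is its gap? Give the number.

'which' functions as the object of the preposition 'for'. Fronting leaves a gap immediately after 'for':
The painting which the architect will apologize to Nadia for ___ after lunch went missing.
'for' is word 10.

10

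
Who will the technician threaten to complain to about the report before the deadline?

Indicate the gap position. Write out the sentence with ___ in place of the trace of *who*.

In situ: The technician will threaten to complain to who about the report before the deadline.
'who' is the object of the preposition 'to'. The gap is right after 'to'.

Who will the technician threaten to complain to ___ about the report before the deadline?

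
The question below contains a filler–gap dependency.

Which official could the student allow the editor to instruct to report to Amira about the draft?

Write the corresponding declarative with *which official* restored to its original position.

The filler 'which official' is interpreted as the direct object of 'instruct'. Wh-movement fronts it, leaving a gap right after 'instruct':
Which official could the student allow the editor to instruct ___ to report to Amira about the draft?

The student could allow the editor to instruct which official to report to Amira about the draft.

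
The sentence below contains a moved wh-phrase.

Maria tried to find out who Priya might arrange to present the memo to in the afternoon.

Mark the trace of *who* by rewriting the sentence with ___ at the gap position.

Pre-movement form: Priya might arrange to present the memo to who in the afternoon.
'who' is the object of the preposition 'to' (recipient of 'present'). The gap is right after 'to'.

Maria tried to find out who Priya might arrange to present the memo to ___ in the afternoon.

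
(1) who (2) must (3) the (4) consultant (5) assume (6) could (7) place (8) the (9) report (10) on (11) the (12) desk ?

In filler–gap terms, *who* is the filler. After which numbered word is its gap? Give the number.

5

Before movement: The consultant must assume who could place the report on the desk.
'who' is the subject of the clause embedded under 'assume'. It moves to the left edge, and the trace sits right after 'assume':
Who must the consultant assume ___ could place the report on the desk?
'assume' is word 5.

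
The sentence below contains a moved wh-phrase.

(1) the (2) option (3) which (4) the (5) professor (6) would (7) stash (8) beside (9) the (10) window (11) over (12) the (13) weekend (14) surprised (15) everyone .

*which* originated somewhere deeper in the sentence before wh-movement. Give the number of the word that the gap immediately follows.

7

'which' is the direct object of 'stash'. It moves to the left edge, and the trace sits right after 'stash':
The option which the professor would stash ___ beside the window over the weekend surprised everyone.
'stash' is word 7.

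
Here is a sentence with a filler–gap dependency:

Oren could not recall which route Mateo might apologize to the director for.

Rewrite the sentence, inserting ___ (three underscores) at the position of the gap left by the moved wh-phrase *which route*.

Oren could not recall which route Mateo might apologize to the director for ___.

Pre-movement form: Mateo might apologize to the director for which route.
'which route' functions as the object of the preposition 'for'. The gap is right after 'for'.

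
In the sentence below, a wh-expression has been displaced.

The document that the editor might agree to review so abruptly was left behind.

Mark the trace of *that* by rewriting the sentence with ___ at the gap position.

'that' is the direct object of 'review'. The gap is right after 'review'.

The document that the editor might agree to review ___ so abruptly was left behind.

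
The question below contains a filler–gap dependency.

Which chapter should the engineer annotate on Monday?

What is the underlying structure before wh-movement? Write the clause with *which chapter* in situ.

'which chapter' functions as the direct object of 'annotate'. Wh-movement fronts it, leaving a gap right after 'annotate':
Which chapter should the engineer annotate ___ on Monday?

The engineer should annotate which chapter on Monday.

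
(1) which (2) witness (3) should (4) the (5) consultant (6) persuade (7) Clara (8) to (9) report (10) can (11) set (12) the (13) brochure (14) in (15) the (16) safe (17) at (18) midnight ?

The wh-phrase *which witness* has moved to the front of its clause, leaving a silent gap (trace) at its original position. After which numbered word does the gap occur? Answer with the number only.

Pre-movement form: The consultant should persuade Clara to report which witness can set the brochure in the safe at midnight.
'which witness' functions as the subject of the clause embedded under 'report'. It moves to the left edge, and the trace sits right after 'report':
Which witness should the consultant persuade Clara to report ___ can set the brochure in the safe at midnight?
'report' is word 9.

9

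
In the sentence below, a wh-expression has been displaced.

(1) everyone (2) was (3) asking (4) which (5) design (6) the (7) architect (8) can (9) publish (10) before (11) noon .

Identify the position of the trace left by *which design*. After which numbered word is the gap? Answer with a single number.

Underlying clause: The architect can publish which design before noon.
'which design' is the direct object of 'publish'. Fronting leaves a gap immediately after 'publish':
Everyone was asking which design the architect can publish ___ before noon.
'publish' is word 9.

9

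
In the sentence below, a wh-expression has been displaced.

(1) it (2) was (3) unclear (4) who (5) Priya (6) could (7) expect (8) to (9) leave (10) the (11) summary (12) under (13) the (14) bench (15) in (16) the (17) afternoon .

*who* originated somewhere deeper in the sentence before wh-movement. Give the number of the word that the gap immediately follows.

7

Pre-movement form: Priya could expect who to leave the summary under the bench in the afternoon.
The filler 'who' is interpreted as the direct object of 'expect'. Fronting leaves a gap immediately after 'expect':
It was unclear who Priya could expect ___ to leave the summary under the bench in the afternoon.
'expect' is word 7.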